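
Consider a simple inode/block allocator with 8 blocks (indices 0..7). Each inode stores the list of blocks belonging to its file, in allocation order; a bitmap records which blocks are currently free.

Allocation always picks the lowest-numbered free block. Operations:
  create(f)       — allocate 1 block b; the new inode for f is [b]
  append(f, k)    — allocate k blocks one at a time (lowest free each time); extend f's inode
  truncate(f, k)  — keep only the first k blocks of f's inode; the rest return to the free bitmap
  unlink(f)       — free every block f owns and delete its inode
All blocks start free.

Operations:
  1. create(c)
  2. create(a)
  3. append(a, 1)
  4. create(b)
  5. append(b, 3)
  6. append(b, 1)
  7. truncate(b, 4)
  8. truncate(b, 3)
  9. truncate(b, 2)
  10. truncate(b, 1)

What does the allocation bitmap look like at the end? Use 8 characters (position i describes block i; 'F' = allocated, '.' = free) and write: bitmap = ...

after create(c) → c:[0]  free=[F.......]
after create(a) → a:[1], c:[0]  free=[FF......]
after append(a, 1) → a:[1, 2], c:[0]  free=[FFF.....]
after create(b) → a:[1, 2], b:[3], c:[0]  free=[FFFF....]
after append(b, 3) → a:[1, 2], b:[3, 4, 5, 6], c:[0]  free=[FFFFFFF.]
after append(b, 1) → a:[1, 2], b:[3, 4, 5, 6, 7], c:[0]  free=[FFFFFFFF]
after truncate(b, 4) → a:[1, 2], b:[3, 4, 5, 6], c:[0]  free=[FFFFFFF.]
after truncate(b, 3) → a:[1, 2], b:[3, 4, 5], c:[0]  free=[FFFFFF..]
after truncate(b, 2) → a:[1, 2], b:[3, 4], c:[0]  free=[FFFFF...]
after truncate(b, 1) → a:[1, 2], b:[3], c:[0]  free=[FFFF....]

bitmap = FFFF....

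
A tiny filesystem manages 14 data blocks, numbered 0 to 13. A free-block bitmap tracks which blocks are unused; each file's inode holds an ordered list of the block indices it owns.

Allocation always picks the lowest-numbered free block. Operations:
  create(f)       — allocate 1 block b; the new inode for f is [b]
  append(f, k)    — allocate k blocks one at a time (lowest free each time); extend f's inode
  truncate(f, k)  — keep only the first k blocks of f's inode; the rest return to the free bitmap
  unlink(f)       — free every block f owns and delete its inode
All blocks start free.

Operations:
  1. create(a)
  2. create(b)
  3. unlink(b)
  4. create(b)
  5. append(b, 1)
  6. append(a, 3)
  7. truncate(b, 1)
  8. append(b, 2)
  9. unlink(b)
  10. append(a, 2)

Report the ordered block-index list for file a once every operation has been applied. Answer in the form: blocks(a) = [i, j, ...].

[1] create(a) — a=0 (map F.............)
[2] create(b) — a=0 b=1 (map FF............)
[3] unlink(b) — a=0 (map F.............)
[4] create(b) — a=0 b=1 (map FF............)
[5] append(b, 1) — a=0 b=1,2 (map FFF...........)
[6] append(a, 3) — a=0,3,4,5 b=1,2 (map FFFFFF........)
[7] truncate(b, 1) — a=0,3,4,5 b=1 (map FF.FFF........)
[8] append(b, 2) — a=0,3,4,5 b=1,2,6 (map FFFFFFF.......)
[9] unlink(b) — a=0,3,4,5 (map F..FFF........)
[10] append(a, 2) — a=0,3,4,5,1,2 (map FFFFFF........)

blocks(a) = [0, 3, 4, 5, 1, 2]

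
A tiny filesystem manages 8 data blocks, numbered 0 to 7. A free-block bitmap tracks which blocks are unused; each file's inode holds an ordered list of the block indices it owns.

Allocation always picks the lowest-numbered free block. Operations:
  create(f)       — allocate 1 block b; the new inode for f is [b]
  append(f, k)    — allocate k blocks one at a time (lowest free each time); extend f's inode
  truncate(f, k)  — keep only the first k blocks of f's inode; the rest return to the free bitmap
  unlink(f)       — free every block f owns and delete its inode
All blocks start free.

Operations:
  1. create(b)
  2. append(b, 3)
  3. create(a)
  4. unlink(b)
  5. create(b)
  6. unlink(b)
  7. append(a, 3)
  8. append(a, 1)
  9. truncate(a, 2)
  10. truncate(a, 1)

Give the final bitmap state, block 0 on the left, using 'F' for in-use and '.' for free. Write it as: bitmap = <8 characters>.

bitmap = ....F...

after create(b) → b:[0]  free=[F.......]
after append(b, 3) → b:[0, 1, 2, 3]  free=[FFFF....]
after create(a) → a:[4], b:[0, 1, 2, 3]  free=[FFFFF...]
after unlink(b) → a:[4]  free=[....F...]
after create(b) → a:[4], b:[0]  free=[F...F...]
after unlink(b) → a:[4]  free=[....F...]
after append(a, 3) → a:[4, 0, 1, 2]  free=[FFF.F...]
after append(a, 1) → a:[4, 0, 1, 2, 3]  free=[FFFFF...]
after truncate(a, 2) → a:[4, 0]  free=[F...F...]
after truncate(a, 1) → a:[4]  free=[....F...]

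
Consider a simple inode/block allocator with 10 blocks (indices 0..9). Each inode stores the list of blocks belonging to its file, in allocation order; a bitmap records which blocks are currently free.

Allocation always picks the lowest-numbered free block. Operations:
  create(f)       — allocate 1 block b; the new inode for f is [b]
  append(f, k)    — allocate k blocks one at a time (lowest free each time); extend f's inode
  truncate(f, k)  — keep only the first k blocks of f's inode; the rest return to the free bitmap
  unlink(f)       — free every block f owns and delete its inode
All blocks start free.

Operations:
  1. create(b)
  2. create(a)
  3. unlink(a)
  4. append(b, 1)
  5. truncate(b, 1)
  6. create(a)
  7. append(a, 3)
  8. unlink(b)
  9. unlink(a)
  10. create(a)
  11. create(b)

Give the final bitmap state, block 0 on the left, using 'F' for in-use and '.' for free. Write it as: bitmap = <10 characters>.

bitmap = FF........

after create(b) → b:[0]  free=[F.........]
after create(a) → a:[1], b:[0]  free=[FF........]
after unlink(a) → b:[0]  free=[F.........]
after append(b, 1) → b:[0, 1]  free=[FF........]
after truncate(b, 1) → b:[0]  free=[F.........]
after create(a) → a:[1], b:[0]  free=[FF........]
after append(a, 3) → a:[1, 2, 3, 4], b:[0]  free=[FFFFF.....]
after unlink(b) → a:[1, 2, 3, 4]  free=[.FFFF.....]
after unlink(a) →   free=[..........]
after create(a) → a:[0]  free=[F.........]
after create(b) → a:[0], b:[1]  free=[FF........]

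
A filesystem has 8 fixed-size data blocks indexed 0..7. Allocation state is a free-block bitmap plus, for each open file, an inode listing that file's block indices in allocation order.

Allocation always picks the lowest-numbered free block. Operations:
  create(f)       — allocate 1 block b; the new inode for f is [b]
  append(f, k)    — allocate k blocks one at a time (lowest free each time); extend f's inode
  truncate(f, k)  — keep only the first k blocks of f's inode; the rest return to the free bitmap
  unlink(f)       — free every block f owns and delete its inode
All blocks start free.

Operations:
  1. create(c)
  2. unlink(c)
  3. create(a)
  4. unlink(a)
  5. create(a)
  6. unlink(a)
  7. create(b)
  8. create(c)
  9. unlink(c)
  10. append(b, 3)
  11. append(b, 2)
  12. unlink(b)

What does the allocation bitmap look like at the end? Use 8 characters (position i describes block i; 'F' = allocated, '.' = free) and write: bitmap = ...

after create(c) → c:[0]  free=[F.......]
after unlink(c) →   free=[........]
after create(a) → a:[0]  free=[F.......]
after unlink(a) →   free=[........]
after create(a) → a:[0]  free=[F.......]
after unlink(a) →   free=[........]
after create(b) → b:[0]  free=[F.......]
after create(c) → b:[0], c:[1]  free=[FF......]
after unlink(c) → b:[0]  free=[F.......]
after append(b, 3) → b:[0, 1, 2, 3]  free=[FFFF....]
after append(b, 2) → b:[0, 1, 2, 3, 4, 5]  free=[FFFFFF..]
after unlink(b) →   free=[........]

bitmap = ........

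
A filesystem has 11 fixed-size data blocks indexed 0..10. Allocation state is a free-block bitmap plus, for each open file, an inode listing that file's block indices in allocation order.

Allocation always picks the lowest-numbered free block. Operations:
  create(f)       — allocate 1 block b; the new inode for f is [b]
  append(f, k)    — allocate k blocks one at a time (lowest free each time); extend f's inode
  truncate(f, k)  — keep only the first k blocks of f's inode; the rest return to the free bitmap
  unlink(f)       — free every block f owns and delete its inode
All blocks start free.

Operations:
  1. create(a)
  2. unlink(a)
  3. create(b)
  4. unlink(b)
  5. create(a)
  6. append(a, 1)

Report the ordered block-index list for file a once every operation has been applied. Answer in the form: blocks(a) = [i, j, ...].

create(a): bitmap=F.......... | a=[0]
unlink(a): bitmap=........... | 
create(b): bitmap=F.......... | b=[0]
unlink(b): bitmap=........... | 
create(a): bitmap=F.......... | a=[0]
append(a, 1): bitmap=FF......... | a=[0, 1]

blocks(a) = [0, 1]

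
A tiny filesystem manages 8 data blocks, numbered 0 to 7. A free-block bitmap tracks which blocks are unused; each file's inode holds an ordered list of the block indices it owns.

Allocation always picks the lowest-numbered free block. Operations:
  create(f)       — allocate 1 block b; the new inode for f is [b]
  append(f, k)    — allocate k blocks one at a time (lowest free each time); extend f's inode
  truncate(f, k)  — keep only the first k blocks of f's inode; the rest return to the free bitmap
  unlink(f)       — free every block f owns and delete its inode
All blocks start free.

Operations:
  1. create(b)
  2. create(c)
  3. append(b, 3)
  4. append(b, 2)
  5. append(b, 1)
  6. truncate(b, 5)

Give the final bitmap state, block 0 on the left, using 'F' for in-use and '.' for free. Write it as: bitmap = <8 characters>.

create(b): bitmap=F....... | b=[0]
create(c): bitmap=FF...... | b=[0] c=[1]
append(b, 3): bitmap=FFFFF... | b=[0, 2, 3, 4] c=[1]
append(b, 2): bitmap=FFFFFFF. | b=[0, 2, 3, 4, 5, 6] c=[1]
append(b, 1): bitmap=FFFFFFFF | b=[0, 2, 3, 4, 5, 6, 7] c=[1]
truncate(b, 5): bitmap=FFFFFF.. | b=[0, 2, 3, 4, 5] c=[1]

bitmap = FFFFFF..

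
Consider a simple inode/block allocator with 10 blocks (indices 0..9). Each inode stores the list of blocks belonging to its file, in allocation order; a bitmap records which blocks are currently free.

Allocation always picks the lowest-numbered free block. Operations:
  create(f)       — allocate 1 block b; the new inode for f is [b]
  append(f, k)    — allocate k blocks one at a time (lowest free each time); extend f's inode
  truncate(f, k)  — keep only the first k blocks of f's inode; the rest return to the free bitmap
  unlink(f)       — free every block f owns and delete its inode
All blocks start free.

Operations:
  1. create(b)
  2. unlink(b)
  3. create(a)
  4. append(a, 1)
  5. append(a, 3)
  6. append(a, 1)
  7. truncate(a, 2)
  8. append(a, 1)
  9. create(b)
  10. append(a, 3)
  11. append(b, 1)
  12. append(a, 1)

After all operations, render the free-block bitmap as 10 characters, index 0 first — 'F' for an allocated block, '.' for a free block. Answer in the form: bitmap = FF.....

bitmap = FFFFFFFFF.

  1. create(b)  ⇒  F.........  {b→[0]}
  2. unlink(b)  ⇒  ..........  {}
  3. create(a)  ⇒  F.........  {a→[0]}
  4. append(a, 1)  ⇒  FF........  {a→[0, 1]}
  5. append(a, 3)  ⇒  FFFFF.....  {a→[0, 1, 2, 3, 4]}
  6. append(a, 1)  ⇒  FFFFFF....  {a→[0, 1, 2, 3, 4, 5]}
  7. truncate(a, 2)  ⇒  FF........  {a→[0, 1]}
  8. append(a, 1)  ⇒  FFF.......  {a→[0, 1, 2]}
  9. create(b)  ⇒  FFFF......  {a→[0, 1, 2]; b→[3]}
  10. append(a, 3)  ⇒  FFFFFFF...  {a→[0, 1, 2, 4, 5, 6]; b→[3]}
  11. append(b, 1)  ⇒  FFFFFFFF..  {a→[0, 1, 2, 4, 5, 6]; b→[3, 7]}
  12. append(a, 1)  ⇒  FFFFFFFFF.  {a→[0, 1, 2, 4, 5, 6, 8]; b→[3, 7]}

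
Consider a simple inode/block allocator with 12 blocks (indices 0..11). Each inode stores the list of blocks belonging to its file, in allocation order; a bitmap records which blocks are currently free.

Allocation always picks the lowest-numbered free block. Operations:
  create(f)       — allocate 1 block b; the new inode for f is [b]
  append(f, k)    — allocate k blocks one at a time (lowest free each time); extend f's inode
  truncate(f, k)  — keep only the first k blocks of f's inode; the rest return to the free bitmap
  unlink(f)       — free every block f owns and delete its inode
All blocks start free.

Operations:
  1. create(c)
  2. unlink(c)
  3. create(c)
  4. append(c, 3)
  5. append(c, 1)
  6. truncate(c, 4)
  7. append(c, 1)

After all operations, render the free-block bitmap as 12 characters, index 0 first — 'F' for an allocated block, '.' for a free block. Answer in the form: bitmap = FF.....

[1] create(c) — c=0 (map F...........)
[2] unlink(c) —  (map ............)
[3] create(c) — c=0 (map F...........)
[4] append(c, 3) — c=0,1,2,3 (map FFFF........)
[5] append(c, 1) — c=0,1,2,3,4 (map FFFFF.......)
[6] truncate(c, 4) — c=0,1,2,3 (map FFFF........)
[7] append(c, 1) — c=0,1,2,3,4 (map FFFFF.......)

bitmap = FFFFF.......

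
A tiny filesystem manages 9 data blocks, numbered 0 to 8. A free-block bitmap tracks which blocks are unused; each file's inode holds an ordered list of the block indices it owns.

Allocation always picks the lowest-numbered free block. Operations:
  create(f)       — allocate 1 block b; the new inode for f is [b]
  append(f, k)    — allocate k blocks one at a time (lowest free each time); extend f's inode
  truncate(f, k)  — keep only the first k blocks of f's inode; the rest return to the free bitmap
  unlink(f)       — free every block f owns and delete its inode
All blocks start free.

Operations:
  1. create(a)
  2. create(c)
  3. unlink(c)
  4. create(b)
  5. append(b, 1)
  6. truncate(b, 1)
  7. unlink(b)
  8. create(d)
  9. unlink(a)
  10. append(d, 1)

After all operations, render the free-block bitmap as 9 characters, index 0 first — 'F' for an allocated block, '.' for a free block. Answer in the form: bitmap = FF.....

bitmap = FF.......

create(a): bitmap=F........ | a=[0]
create(c): bitmap=FF....... | a=[0] c=[1]
unlink(c): bitmap=F........ | a=[0]
create(b): bitmap=FF....... | a=[0] b=[1]
append(b, 1): bitmap=FFF...... | a=[0] b=[1, 2]
truncate(b, 1): bitmap=FF....... | a=[0] b=[1]
unlink(b): bitmap=F........ | a=[0]
create(d): bitmap=FF....... | a=[0] d=[1]
unlink(a): bitmap=.F....... | d=[1]
append(d, 1): bitmap=FF....... | d=[1, 0]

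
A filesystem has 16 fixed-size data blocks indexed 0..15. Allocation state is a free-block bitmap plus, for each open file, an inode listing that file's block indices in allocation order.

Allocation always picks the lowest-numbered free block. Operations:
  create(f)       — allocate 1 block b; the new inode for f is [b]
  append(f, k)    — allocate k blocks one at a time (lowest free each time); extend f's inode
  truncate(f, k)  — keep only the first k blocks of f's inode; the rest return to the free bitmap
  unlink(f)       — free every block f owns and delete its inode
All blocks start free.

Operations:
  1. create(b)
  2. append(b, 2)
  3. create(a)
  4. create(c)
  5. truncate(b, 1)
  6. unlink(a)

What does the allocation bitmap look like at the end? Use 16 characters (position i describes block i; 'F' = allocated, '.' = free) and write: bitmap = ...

after create(b) → b:[0]  free=[F...............]
after append(b, 2) → b:[0, 1, 2]  free=[FFF.............]
after create(a) → a:[3], b:[0, 1, 2]  free=[FFFF............]
after create(c) → a:[3], b:[0, 1, 2], c:[4]  free=[FFFFF...........]
after truncate(b, 1) → a:[3], b:[0], c:[4]  free=[F..FF...........]
after unlink(a) → b:[0], c:[4]  free=[F...F...........]

bitmap = F...F...........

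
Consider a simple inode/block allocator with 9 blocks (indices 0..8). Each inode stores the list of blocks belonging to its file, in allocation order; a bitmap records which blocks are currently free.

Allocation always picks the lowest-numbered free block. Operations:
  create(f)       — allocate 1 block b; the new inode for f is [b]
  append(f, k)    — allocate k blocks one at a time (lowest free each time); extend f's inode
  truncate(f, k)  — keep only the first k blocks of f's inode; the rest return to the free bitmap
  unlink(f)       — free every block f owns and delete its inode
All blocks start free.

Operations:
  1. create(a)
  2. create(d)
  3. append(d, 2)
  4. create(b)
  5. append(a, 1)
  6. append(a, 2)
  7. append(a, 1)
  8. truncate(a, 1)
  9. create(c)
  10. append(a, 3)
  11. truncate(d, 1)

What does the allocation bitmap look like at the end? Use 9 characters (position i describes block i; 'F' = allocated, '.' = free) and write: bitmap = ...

bitmap = FF..FFFFF

create(a): bitmap=F........ | a=[0]
create(d): bitmap=FF....... | a=[0] d=[1]
append(d, 2): bitmap=FFFF..... | a=[0] d=[1, 2, 3]
create(b): bitmap=FFFFF.... | a=[0] b=[4] d=[1, 2, 3]
append(a, 1): bitmap=FFFFFF... | a=[0, 5] b=[4] d=[1, 2, 3]
append(a, 2): bitmap=FFFFFFFF. | a=[0, 5, 6, 7] b=[4] d=[1, 2, 3]
append(a, 1): bitmap=FFFFFFFFF | a=[0, 5, 6, 7, 8] b=[4] d=[1, 2, 3]
truncate(a, 1): bitmap=FFFFF.... | a=[0] b=[4] d=[1, 2, 3]
create(c): bitmap=FFFFFF... | a=[0] b=[4] c=[5] d=[1, 2, 3]
append(a, 3): bitmap=FFFFFFFFF | a=[0, 6, 7, 8] b=[4] c=[5] d=[1, 2, 3]
truncate(d, 1): bitmap=FF..FFFFF | a=[0, 6, 7, 8] b=[4] c=[5] d=[1]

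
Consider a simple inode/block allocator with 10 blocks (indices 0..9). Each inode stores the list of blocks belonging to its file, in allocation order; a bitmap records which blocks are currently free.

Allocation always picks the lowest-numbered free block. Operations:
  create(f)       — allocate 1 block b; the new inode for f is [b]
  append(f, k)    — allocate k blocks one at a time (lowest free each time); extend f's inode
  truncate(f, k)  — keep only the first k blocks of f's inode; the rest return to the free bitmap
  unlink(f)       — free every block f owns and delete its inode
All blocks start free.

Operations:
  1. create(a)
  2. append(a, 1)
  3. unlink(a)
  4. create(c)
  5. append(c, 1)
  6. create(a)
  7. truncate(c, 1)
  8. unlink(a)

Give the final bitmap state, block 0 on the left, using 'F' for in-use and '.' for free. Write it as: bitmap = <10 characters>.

bitmap = F.........

after create(a) → a:[0]  free=[F.........]
after append(a, 1) → a:[0, 1]  free=[FF........]
after unlink(a) →   free=[..........]
after create(c) → c:[0]  free=[F.........]
after append(c, 1) → c:[0, 1]  free=[FF........]
after create(a) → a:[2], c:[0, 1]  free=[FFF.......]
after truncate(c, 1) → a:[2], c:[0]  free=[F.F.......]
after unlink(a) → c:[0]  free=[F.........]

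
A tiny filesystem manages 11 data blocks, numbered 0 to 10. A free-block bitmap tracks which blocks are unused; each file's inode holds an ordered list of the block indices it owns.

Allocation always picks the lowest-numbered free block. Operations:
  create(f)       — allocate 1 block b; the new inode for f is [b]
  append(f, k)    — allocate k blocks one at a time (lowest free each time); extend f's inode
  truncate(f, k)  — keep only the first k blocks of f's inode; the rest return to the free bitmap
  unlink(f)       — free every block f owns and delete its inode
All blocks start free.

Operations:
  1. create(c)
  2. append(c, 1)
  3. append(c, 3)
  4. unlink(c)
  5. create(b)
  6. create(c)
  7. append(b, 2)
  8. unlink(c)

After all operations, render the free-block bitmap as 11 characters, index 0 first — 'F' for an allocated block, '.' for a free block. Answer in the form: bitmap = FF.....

[1] create(c) — c=0 (map F..........)
[2] append(c, 1) — c=0,1 (map FF.........)
[3] append(c, 3) — c=0,1,2,3,4 (map FFFFF......)
[4] unlink(c) —  (map ...........)
[5] create(b) — b=0 (map F..........)
[6] create(c) — b=0 c=1 (map FF.........)
[7] append(b, 2) — b=0,2,3 c=1 (map FFFF.......)
[8] unlink(c) — b=0,2,3 (map F.FF.......)

bitmap = F.FF.......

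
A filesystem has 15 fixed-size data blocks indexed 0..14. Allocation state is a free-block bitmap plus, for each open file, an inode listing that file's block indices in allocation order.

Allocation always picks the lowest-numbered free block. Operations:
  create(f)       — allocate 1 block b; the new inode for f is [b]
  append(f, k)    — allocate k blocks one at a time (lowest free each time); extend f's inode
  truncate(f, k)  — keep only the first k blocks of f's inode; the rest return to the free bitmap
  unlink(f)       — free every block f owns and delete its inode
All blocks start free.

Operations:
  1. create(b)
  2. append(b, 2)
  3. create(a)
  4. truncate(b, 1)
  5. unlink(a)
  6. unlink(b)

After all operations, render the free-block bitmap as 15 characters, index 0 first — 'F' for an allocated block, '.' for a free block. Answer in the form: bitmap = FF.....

create(b): bitmap=F.............. | b=[0]
append(b, 2): bitmap=FFF............ | b=[0, 1, 2]
create(a): bitmap=FFFF........... | a=[3] b=[0, 1, 2]
truncate(b, 1): bitmap=F..F........... | a=[3] b=[0]
unlink(a): bitmap=F.............. | b=[0]
unlink(b): bitmap=............... | 

bitmap = ...............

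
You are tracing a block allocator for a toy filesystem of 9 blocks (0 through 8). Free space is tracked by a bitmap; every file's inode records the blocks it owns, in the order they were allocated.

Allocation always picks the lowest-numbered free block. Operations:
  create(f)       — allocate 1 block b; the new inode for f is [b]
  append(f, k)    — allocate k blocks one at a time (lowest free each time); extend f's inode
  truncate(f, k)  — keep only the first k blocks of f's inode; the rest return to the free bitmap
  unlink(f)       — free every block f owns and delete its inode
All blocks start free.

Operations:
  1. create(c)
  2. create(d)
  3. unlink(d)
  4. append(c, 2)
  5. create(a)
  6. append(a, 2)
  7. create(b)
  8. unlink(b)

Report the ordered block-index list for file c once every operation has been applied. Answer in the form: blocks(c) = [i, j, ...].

create(c): bitmap=F........ | c=[0]
create(d): bitmap=FF....... | c=[0] d=[1]
unlink(d): bitmap=F........ | c=[0]
append(c, 2): bitmap=FFF...... | c=[0, 1, 2]
create(a): bitmap=FFFF..... | a=[3] c=[0, 1, 2]
append(a, 2): bitmap=FFFFFF... | a=[3, 4, 5] c=[0, 1, 2]
create(b): bitmap=FFFFFFF.. | a=[3, 4, 5] b=[6] c=[0, 1, 2]
unlink(b): bitmap=FFFFFF... | a=[3, 4, 5] c=[0, 1, 2]

blocks(c) = [0, 1, 2]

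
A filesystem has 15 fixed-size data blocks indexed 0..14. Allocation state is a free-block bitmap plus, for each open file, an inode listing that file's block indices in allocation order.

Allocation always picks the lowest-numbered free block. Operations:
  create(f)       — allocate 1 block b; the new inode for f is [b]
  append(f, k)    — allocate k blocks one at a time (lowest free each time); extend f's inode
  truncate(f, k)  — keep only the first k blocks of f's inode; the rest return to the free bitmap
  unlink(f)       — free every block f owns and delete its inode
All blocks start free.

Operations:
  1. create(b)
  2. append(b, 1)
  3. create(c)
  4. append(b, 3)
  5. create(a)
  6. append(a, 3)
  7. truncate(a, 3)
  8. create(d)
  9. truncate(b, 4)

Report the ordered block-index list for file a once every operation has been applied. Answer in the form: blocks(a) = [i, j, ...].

blocks(a) = [6, 7, 8]

[1] create(b) — b=0 (map F..............)
[2] append(b, 1) — b=0,1 (map FF.............)
[3] create(c) — b=0,1 c=2 (map FFF............)
[4] append(b, 3) — b=0,1,3,4,5 c=2 (map FFFFFF.........)
[5] create(a) — a=6 b=0,1,3,4,5 c=2 (map FFFFFFF........)
[6] append(a, 3) — a=6,7,8,9 b=0,1,3,4,5 c=2 (map FFFFFFFFFF.....)
[7] truncate(a, 3) — a=6,7,8 b=0,1,3,4,5 c=2 (map FFFFFFFFF......)
[8] create(d) — a=6,7,8 b=0,1,3,4,5 c=2 d=9 (map FFFFFFFFFF.....)
[9] truncate(b, 4) — a=6,7,8 b=0,1,3,4 c=2 d=9 (map FFFFF.FFFF.....)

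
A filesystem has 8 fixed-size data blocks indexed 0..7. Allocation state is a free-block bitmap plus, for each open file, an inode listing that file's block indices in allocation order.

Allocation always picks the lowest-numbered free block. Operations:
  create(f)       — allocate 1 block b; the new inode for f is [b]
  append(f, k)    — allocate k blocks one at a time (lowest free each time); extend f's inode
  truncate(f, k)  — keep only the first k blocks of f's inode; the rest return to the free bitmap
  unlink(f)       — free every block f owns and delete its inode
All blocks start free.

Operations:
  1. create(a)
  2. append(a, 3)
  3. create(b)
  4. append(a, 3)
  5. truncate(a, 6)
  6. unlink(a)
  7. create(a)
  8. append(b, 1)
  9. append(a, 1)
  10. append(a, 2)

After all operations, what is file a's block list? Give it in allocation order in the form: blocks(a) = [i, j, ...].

create(a): bitmap=F....... | a=[0]
append(a, 3): bitmap=FFFF.... | a=[0, 1, 2, 3]
create(b): bitmap=FFFFF... | a=[0, 1, 2, 3] b=[4]
append(a, 3): bitmap=FFFFFFFF | a=[0, 1, 2, 3, 5, 6, 7] b=[4]
truncate(a, 6): bitmap=FFFFFFF. | a=[0, 1, 2, 3, 5, 6] b=[4]
unlink(a): bitmap=....F... | b=[4]
create(a): bitmap=F...F... | a=[0] b=[4]
append(b, 1): bitmap=FF..F... | a=[0] b=[4, 1]
append(a, 1): bitmap=FFF.F... | a=[0, 2] b=[4, 1]
append(a, 2): bitmap=FFFFFF.. | a=[0, 2, 3, 5] b=[4, 1]

blocks(a) = [0, 2, 3, 5]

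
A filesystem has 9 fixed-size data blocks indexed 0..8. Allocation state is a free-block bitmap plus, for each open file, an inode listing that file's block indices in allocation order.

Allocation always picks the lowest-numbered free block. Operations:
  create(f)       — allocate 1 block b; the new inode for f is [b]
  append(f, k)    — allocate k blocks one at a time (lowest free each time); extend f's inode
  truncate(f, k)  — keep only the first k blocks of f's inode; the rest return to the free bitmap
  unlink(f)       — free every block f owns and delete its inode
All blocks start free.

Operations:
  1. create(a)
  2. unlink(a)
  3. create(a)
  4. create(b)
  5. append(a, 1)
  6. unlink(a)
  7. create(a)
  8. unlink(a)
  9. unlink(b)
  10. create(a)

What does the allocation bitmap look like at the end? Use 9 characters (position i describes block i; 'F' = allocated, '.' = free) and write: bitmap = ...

  1. create(a)  ⇒  F........  {a→[0]}
  2. unlink(a)  ⇒  .........  {}
  3. create(a)  ⇒  F........  {a→[0]}
  4. create(b)  ⇒  FF.......  {a→[0]; b→[1]}
  5. append(a, 1)  ⇒  FFF......  {a→[0, 2]; b→[1]}
  6. unlink(a)  ⇒  .F.......  {b→[1]}
  7. create(a)  ⇒  FF.......  {a→[0]; b→[1]}
  8. unlink(a)  ⇒  .F.......  {b→[1]}
  9. unlink(b)  ⇒  .........  {}
  10. create(a)  ⇒  F........  {a→[0]}

bitmap = F........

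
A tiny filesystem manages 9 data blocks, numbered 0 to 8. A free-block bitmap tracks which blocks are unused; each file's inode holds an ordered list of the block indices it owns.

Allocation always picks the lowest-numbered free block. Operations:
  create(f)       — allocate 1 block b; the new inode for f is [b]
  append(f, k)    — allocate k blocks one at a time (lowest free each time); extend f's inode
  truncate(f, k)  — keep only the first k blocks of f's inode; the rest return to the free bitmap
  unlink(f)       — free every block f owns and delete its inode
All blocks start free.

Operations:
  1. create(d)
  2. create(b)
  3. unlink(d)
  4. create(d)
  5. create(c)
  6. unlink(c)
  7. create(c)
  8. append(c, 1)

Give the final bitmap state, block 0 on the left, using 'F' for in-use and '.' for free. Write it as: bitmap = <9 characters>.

bitmap = FFFF.....

create(d): bitmap=F........ | d=[0]
create(b): bitmap=FF....... | b=[1] d=[0]
unlink(d): bitmap=.F....... | b=[1]
create(d): bitmap=FF....... | b=[1] d=[0]
create(c): bitmap=FFF...... | b=[1] c=[2] d=[0]
unlink(c): bitmap=FF....... | b=[1] d=[0]
create(c): bitmap=FFF...... | b=[1] c=[2] d=[0]
append(c, 1): bitmap=FFFF..... | b=[1] c=[2, 3] d=[0]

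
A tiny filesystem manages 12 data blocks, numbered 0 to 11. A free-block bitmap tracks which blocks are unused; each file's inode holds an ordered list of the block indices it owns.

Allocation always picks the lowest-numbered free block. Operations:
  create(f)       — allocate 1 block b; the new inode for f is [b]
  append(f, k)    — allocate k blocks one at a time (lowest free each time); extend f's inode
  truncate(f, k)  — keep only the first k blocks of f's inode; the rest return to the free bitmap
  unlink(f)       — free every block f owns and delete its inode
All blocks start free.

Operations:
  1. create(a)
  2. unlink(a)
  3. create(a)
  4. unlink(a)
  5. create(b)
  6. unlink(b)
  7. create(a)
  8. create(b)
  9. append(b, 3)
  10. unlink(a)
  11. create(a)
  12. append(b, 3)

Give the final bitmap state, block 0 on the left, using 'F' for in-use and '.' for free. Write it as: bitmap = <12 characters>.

create(a): bitmap=F........... | a=[0]
unlink(a): bitmap=............ | 
create(a): bitmap=F........... | a=[0]
unlink(a): bitmap=............ | 
create(b): bitmap=F........... | b=[0]
unlink(b): bitmap=............ | 
create(a): bitmap=F........... | a=[0]
create(b): bitmap=FF.......... | a=[0] b=[1]
append(b, 3): bitmap=FFFFF....... | a=[0] b=[1, 2, 3, 4]
unlink(a): bitmap=.FFFF....... | b=[1, 2, 3, 4]
create(a): bitmap=FFFFF....... | a=[0] b=[1, 2, 3, 4]
append(b, 3): bitmap=FFFFFFFF.... | a=[0] b=[1, 2, 3, 4, 5, 6, 7]

bitmap = FFFFFFFF....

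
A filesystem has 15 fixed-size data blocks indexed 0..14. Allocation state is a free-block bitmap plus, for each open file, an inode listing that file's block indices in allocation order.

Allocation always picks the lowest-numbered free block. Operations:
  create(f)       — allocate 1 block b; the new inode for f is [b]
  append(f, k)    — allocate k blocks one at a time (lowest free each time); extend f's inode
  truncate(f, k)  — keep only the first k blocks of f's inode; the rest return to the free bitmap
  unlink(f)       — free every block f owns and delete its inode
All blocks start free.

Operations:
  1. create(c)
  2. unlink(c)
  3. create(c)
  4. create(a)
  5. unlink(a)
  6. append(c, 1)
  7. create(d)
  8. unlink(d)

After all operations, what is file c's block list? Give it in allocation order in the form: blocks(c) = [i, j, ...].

blocks(c) = [0, 1]

[1] create(c) — c=0 (map F..............)
[2] unlink(c) —  (map ...............)
[3] create(c) — c=0 (map F..............)
[4] create(a) — a=1 c=0 (map FF.............)
[5] unlink(a) — c=0 (map F..............)
[6] append(c, 1) — c=0,1 (map FF.............)
[7] create(d) — c=0,1 d=2 (map FFF............)
[8] unlink(d) — c=0,1 (map FF.............)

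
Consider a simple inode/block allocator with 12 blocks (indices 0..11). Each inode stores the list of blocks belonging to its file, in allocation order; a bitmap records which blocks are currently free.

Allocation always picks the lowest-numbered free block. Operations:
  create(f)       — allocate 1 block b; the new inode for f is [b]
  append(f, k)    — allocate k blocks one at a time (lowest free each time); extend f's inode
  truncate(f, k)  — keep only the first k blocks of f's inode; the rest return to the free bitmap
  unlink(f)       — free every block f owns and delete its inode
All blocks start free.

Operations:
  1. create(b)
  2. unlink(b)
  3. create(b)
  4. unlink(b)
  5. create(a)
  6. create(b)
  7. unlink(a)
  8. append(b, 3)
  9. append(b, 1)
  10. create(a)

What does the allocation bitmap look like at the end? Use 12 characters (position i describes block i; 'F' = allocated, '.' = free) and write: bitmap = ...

bitmap = FFFFFF......

[1] create(b) — b=0 (map F...........)
[2] unlink(b) —  (map ............)
[3] create(b) — b=0 (map F...........)
[4] unlink(b) —  (map ............)
[5] create(a) — a=0 (map F...........)
[6] create(b) — a=0 b=1 (map FF..........)
[7] unlink(a) — b=1 (map .F..........)
[8] append(b, 3) — b=1,0,2,3 (map FFFF........)
[9] append(b, 1) — b=1,0,2,3,4 (map FFFFF.......)
[10] create(a) — a=5 b=1,0,2,3,4 (map FFFFFF......)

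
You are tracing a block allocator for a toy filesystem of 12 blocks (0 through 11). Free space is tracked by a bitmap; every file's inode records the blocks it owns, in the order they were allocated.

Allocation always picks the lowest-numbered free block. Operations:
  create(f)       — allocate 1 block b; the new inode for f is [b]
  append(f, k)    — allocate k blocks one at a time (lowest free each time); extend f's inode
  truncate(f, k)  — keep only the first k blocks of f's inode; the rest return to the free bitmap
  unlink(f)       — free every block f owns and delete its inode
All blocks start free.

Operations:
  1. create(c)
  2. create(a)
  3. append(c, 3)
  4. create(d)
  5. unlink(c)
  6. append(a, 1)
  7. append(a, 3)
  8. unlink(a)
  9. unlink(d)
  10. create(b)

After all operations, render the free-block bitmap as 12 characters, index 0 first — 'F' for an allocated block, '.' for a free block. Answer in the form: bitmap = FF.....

[1] create(c) — c=0 (map F...........)
[2] create(a) — a=1 c=0 (map FF..........)
[3] append(c, 3) — a=1 c=0,2,3,4 (map FFFFF.......)
[4] create(d) — a=1 c=0,2,3,4 d=5 (map FFFFFF......)
[5] unlink(c) — a=1 d=5 (map .F...F......)
[6] append(a, 1) — a=1,0 d=5 (map FF...F......)
[7] append(a, 3) — a=1,0,2,3,4 d=5 (map FFFFFF......)
[8] unlink(a) — d=5 (map .....F......)
[9] unlink(d) —  (map ............)
[10] create(b) — b=0 (map F...........)

bitmap = F...........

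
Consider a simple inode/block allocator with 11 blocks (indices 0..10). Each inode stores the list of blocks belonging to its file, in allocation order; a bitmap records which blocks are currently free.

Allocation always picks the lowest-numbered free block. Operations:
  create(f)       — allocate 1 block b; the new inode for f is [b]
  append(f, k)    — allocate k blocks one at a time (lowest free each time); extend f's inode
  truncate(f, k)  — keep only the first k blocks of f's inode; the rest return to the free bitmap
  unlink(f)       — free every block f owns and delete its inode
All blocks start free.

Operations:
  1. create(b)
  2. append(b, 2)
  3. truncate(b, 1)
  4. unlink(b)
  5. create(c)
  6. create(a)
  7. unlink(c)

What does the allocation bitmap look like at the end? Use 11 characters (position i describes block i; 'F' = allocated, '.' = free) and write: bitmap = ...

bitmap = .F.........

after create(b) → b:[0]  free=[F..........]
after append(b, 2) → b:[0, 1, 2]  free=[FFF........]
after truncate(b, 1) → b:[0]  free=[F..........]
after unlink(b) →   free=[...........]
after create(c) → c:[0]  free=[F..........]
after create(a) → a:[1], c:[0]  free=[FF.........]
after unlink(c) → a:[1]  free=[.F.........]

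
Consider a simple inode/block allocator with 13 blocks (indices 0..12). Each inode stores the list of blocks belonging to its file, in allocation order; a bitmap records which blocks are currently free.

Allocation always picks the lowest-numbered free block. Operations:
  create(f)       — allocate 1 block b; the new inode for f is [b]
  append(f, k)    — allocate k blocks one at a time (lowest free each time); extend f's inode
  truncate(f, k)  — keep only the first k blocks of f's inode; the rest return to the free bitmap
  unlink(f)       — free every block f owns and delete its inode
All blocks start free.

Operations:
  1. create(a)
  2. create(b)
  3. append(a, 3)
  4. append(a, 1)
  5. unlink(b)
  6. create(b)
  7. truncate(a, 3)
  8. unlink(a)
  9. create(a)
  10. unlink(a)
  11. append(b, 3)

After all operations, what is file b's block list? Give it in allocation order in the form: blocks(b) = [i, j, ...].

create(a): bitmap=F............ | a=[0]
create(b): bitmap=FF........... | a=[0] b=[1]
append(a, 3): bitmap=FFFFF........ | a=[0, 2, 3, 4] b=[1]
append(a, 1): bitmap=FFFFFF....... | a=[0, 2, 3, 4, 5] b=[1]
unlink(b): bitmap=F.FFFF....... | a=[0, 2, 3, 4, 5]
create(b): bitmap=FFFFFF....... | a=[0, 2, 3, 4, 5] b=[1]
truncate(a, 3): bitmap=FFFF......... | a=[0, 2, 3] b=[1]
unlink(a): bitmap=.F........... | b=[1]
create(a): bitmap=FF........... | a=[0] b=[1]
unlink(a): bitmap=.F........... | b=[1]
append(b, 3): bitmap=FFFF......... | b=[1, 0, 2, 3]

blocks(b) = [1, 0, 2, 3]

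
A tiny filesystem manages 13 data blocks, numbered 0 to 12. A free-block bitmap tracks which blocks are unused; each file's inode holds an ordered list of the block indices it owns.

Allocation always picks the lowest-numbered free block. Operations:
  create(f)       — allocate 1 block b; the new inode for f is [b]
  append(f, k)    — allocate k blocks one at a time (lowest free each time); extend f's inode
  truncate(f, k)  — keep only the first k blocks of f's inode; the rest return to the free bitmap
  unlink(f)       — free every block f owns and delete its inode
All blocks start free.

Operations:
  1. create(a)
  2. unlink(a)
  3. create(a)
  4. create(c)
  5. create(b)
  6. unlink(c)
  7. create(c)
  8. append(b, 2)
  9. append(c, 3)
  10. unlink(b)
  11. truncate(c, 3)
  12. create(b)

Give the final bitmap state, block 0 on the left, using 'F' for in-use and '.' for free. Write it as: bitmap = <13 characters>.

create(a): bitmap=F............ | a=[0]
unlink(a): bitmap=............. | 
create(a): bitmap=F............ | a=[0]
create(c): bitmap=FF........... | a=[0] c=[1]
create(b): bitmap=FFF.......... | a=[0] b=[2] c=[1]
unlink(c): bitmap=F.F.......... | a=[0] b=[2]
create(c): bitmap=FFF.......... | a=[0] b=[2] c=[1]
append(b, 2): bitmap=FFFFF........ | a=[0] b=[2, 3, 4] c=[1]
append(c, 3): bitmap=FFFFFFFF..... | a=[0] b=[2, 3, 4] c=[1, 5, 6, 7]
unlink(b): bitmap=FF...FFF..... | a=[0] c=[1, 5, 6, 7]
truncate(c, 3): bitmap=FF...FF...... | a=[0] c=[1, 5, 6]
create(b): bitmap=FFF..FF...... | a=[0] b=[2] c=[1, 5, 6]

bitmap = FFF..FF......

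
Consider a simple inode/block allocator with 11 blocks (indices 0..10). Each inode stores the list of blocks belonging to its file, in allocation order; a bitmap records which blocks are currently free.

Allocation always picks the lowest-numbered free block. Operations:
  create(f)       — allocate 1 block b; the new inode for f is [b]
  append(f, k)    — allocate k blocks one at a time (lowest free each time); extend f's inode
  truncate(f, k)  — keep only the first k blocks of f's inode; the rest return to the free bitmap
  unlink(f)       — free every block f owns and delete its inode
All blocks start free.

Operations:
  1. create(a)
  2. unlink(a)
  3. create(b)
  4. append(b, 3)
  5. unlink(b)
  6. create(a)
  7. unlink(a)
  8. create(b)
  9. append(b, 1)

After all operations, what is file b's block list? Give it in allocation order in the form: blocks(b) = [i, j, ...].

after create(a) → a:[0]  free=[F..........]
after unlink(a) →   free=[...........]
after create(b) → b:[0]  free=[F..........]
after append(b, 3) → b:[0, 1, 2, 3]  free=[FFFF.......]
after unlink(b) →   free=[...........]
after create(a) → a:[0]  free=[F..........]
after unlink(a) →   free=[...........]
after create(b) → b:[0]  free=[F..........]
after append(b, 1) → b:[0, 1]  free=[FF.........]

blocks(b) = [0, 1]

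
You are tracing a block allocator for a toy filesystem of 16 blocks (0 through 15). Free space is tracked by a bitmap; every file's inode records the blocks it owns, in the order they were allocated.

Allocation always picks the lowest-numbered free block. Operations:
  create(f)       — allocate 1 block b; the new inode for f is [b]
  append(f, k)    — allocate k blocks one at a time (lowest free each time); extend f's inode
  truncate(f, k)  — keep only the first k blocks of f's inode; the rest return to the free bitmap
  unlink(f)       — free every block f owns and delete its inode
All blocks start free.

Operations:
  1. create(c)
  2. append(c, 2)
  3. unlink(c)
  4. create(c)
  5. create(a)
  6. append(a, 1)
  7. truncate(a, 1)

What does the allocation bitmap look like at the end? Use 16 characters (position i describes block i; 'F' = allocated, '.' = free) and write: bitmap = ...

bitmap = FF..............

  1. create(c)  ⇒  F...............  {c→[0]}
  2. append(c, 2)  ⇒  FFF.............  {c→[0, 1, 2]}
  3. unlink(c)  ⇒  ................  {}
  4. create(c)  ⇒  F...............  {c→[0]}
  5. create(a)  ⇒  FF..............  {a→[1]; c→[0]}
  6. append(a, 1)  ⇒  FFF.............  {a→[1, 2]; c→[0]}
  7. truncate(a, 1)  ⇒  FF..............  {a→[1]; c→[0]}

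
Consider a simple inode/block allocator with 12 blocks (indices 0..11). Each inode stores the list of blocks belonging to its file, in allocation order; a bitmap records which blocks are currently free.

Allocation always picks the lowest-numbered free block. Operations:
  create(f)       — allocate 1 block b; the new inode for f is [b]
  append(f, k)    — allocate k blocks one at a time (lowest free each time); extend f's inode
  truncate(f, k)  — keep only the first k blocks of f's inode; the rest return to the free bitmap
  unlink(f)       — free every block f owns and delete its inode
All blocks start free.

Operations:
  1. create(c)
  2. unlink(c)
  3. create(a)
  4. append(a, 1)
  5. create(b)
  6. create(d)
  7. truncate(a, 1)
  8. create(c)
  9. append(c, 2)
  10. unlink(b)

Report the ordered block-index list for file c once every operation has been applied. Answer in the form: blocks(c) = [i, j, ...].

[1] create(c) — c=0 (map F...........)
[2] unlink(c) —  (map ............)
[3] create(a) — a=0 (map F...........)
[4] append(a, 1) — a=0,1 (map FF..........)
[5] create(b) — a=0,1 b=2 (map FFF.........)
[6] create(d) — a=0,1 b=2 d=3 (map FFFF........)
[7] truncate(a, 1) — a=0 b=2 d=3 (map F.FF........)
[8] create(c) — a=0 b=2 c=1 d=3 (map FFFF........)
[9] append(c, 2) — a=0 b=2 c=1,4,5 d=3 (map FFFFFF......)
[10] unlink(b) — a=0 c=1,4,5 d=3 (map FF.FFF......)

blocks(c) = [1, 4, 5]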